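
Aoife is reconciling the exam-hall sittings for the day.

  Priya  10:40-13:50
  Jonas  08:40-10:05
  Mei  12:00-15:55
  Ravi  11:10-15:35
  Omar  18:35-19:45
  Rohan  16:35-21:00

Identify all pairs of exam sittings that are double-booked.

Sorted by start: Jonas, Priya, Ravi, Mei, Rohan, Omar.
Priya starts after Jonas ends — done with Jonas.
Ravi starts before Priya ends → Priya and Ravi overlap.
Mei starts before Priya ends → Priya and Mei overlap.
Rohan starts after Priya ends — done with Priya.
Mei starts before Ravi ends → Ravi and Mei overlap.
Rohan starts after Ravi ends — done with Ravi.
Rohan starts after Mei ends — done with Mei.
Omar starts before Rohan ends → Rohan and Omar overlap.

Mei & Priya, Mei & Ravi, Omar & Rohan, Priya & Ravi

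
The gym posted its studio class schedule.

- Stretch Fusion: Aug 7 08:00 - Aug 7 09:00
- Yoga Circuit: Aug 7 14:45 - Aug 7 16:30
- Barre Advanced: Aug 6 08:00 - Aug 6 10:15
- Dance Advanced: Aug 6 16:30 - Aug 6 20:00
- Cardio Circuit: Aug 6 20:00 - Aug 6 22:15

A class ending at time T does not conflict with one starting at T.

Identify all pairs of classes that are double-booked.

no conflicts

Sorted by start: Barre Advanced, Dance Advanced, Cardio Circuit, Stretch Fusion, Yoga Circuit.
Dance Advanced starts after Barre Advanced ends — done with Barre Advanced.
Cardio Circuit starts exactly when Dance Advanced ends (back-to-back, no overlap) — done with Dance Advanced.
Stretch Fusion starts after Cardio Circuit ends — done with Cardio Circuit.
Yoga Circuit starts after Stretch Fusion ends.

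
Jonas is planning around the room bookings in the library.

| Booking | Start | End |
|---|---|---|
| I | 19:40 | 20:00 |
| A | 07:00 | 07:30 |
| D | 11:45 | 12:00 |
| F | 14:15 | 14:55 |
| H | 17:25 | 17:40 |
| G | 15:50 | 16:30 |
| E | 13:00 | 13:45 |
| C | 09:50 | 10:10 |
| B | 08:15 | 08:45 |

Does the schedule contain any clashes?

Check each pair: they overlap iff neither finishes before the other starts.
Sorted by start: A, B, C, D, E, F, G, H, I.
B starts after A ends, so A has no further overlaps.
C starts after B ends, so B has no further overlaps.
D starts after C ends, so C has no further overlaps.
E starts after D ends, so D has no further overlaps.
F starts after E ends, so E has no further overlaps.
G starts after F ends, so F has no further overlaps.
H starts after G ends, so G has no further overlaps.
I starts after H ends.
Every pair is clear; the schedule has no overlaps.

No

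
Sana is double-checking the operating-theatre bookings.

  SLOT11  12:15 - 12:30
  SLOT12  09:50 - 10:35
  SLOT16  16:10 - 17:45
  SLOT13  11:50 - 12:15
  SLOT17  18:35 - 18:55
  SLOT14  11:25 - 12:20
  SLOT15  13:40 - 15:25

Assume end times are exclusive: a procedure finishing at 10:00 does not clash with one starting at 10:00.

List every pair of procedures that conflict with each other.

SLOT11 & SLOT14, SLOT13 & SLOT14

Two intervals overlap when each starts before the other ends.
Sorted by start: SLOT12, SLOT14, SLOT13, SLOT11, SLOT15, SLOT16, SLOT17.
SLOT14 starts after SLOT12 ends; SLOT12 is clear from here.
SLOT13 starts before SLOT14 ends → SLOT14 and SLOT13 overlap.
SLOT11 starts before SLOT14 ends → SLOT14 and SLOT11 overlap.
SLOT15 starts after SLOT14 ends; SLOT14 is clear from here.
SLOT11 starts exactly when SLOT13 ends (back-to-back, no overlap); SLOT13 is clear from here.
SLOT15 starts after SLOT11 ends; SLOT11 is clear from here.
SLOT16 starts after SLOT15 ends; SLOT15 is clear from here.
SLOT17 starts after SLOT16 ends.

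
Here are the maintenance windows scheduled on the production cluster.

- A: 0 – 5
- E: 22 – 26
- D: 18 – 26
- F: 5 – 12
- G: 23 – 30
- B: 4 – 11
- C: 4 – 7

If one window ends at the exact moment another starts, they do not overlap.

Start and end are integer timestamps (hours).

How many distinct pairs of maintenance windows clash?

8

Two intervals overlap when each starts before the other ends.
Sorted by start: A, B, C, F, D, E, G.
B starts before A ends → A and B overlap.
C starts before A ends → A and C overlap.
F starts exactly when A ends (back-to-back, no overlap); A is clear from here.
C starts before B ends → B and C overlap.
F starts before B ends → B and F overlap.
D starts after B ends; B is clear from here.
F starts before C ends → C and F overlap.
D starts after C ends; C is clear from here.
D starts after F ends; F is clear from here.
E starts before D ends → D and E overlap.
G starts before D ends → D and G overlap.
G starts before E ends → E and G overlap.
Overlapping pairs: A & B, A & C, B & C, B & F, C & F, D & E, D & G, E & G — 8 in total.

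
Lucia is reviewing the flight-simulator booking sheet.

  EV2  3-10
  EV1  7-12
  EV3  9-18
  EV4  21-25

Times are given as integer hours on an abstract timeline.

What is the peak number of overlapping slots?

3

Sweep the timeline, counting +1 at each start and −1 at each end (ends before starts at a tie):
3 start EV2 → 1
7 start EV1 → 2
9 start EV3 → 3
10 end EV2 → 2
12 end EV1 → 1
18 end EV3 → 0
21 start EV4 → 1
25 end EV4 → 0
Peak is 3, at 9 (EV1, EV2, EV3).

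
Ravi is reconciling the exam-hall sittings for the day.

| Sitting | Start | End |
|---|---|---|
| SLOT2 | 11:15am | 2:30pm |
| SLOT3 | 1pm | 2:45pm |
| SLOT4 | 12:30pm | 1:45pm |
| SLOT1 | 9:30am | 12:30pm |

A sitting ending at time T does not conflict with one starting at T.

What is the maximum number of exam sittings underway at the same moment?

Walk through starts and ends in time order (an end at T is processed before a start at T):
9:30am start SLOT1 → 1
11:15am start SLOT2 → 2
12:30pm end SLOT1 → 1
12:30pm start SLOT4 → 2
1pm start SLOT3 → 3
1:45pm end SLOT4 → 2
2:30pm end SLOT2 → 1
2:45pm end SLOT3 → 0
Peak is 3, at 1pm (SLOT2, SLOT3, SLOT4).

3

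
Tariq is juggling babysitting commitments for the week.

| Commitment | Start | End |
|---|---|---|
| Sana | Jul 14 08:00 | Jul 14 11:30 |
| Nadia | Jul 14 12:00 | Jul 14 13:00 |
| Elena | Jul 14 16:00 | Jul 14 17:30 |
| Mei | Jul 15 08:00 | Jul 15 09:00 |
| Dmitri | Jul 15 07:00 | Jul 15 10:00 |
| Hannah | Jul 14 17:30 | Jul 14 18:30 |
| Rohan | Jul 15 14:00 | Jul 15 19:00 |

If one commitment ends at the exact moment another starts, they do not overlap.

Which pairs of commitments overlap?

Dmitri & Mei

Sorted by start: Sana, Nadia, Elena, Hannah, Dmitri, Mei, Rohan.
Nadia starts after Sana ends, so nothing later overlaps Sana either.
Elena starts after Nadia ends, so nothing later overlaps Nadia either.
Hannah starts exactly when Elena ends (back-to-back, no overlap), so nothing later overlaps Elena either.
Dmitri starts after Hannah ends, so nothing later overlaps Hannah either.
Mei starts before Dmitri ends → Dmitri and Mei overlap.
Rohan starts after Dmitri ends.
Rohan starts after Mei ends.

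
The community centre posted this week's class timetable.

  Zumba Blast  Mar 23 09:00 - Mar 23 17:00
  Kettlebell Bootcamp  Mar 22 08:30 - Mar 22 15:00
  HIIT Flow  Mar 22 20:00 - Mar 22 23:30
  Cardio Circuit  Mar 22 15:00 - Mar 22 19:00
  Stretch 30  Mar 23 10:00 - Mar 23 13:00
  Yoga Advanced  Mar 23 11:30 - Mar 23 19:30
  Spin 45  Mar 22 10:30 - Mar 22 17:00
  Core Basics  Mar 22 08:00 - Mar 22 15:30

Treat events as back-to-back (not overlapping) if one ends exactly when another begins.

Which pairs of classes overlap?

Cardio Circuit & Core Basics, Cardio Circuit & Spin 45, Core Basics & Kettlebell Bootcamp, Core Basics & Spin 45, Kettlebell Bootcamp & Spin 45, Stretch 30 & Yoga Advanced, Stretch 30 & Zumba Blast, Yoga Advanced & Zumba Blast

Sorted by start: Core Basics, Kettlebell Bootcamp, Spin 45, Cardio Circuit, HIIT Flow, Zumba Blast, Stretch 30, Yoga Advanced.
Kettlebell Bootcamp starts before Core Basics ends → Core Basics and Kettlebell Bootcamp overlap.
Spin 45 starts before Core Basics ends → Core Basics and Spin 45 overlap.
Cardio Circuit starts before Core Basics ends → Core Basics and Cardio Circuit overlap.
HIIT Flow starts after Core Basics ends; Core Basics is clear from here.
Spin 45 starts before Kettlebell Bootcamp ends → Kettlebell Bootcamp and Spin 45 overlap.
Cardio Circuit starts exactly when Kettlebell Bootcamp ends (back-to-back, no overlap); Kettlebell Bootcamp is clear from here.
Cardio Circuit starts before Spin 45 ends → Spin 45 and Cardio Circuit overlap.
HIIT Flow starts after Spin 45 ends; Spin 45 is clear from here.
HIIT Flow starts after Cardio Circuit ends; Cardio Circuit is clear from here.
Zumba Blast starts after HIIT Flow ends; HIIT Flow is clear from here.
Stretch 30 starts before Zumba Blast ends → Zumba Blast and Stretch 30 overlap.
Yoga Advanced starts before Zumba Blast ends → Zumba Blast and Yoga Advanced overlap.
Yoga Advanced starts before Stretch 30 ends → Stretch 30 and Yoga Advanced overlap.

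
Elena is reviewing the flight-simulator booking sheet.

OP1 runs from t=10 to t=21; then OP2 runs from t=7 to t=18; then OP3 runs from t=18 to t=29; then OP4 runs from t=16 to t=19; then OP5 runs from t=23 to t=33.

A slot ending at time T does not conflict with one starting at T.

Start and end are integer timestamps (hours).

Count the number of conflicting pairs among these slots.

6

Sorted by start: OP2, OP1, OP4, OP3, OP5.
OP1 starts before OP2 ends → OP2 and OP1 overlap.
OP4 starts before OP2 ends → OP2 and OP4 overlap.
OP3 starts exactly when OP2 ends (back-to-back, no overlap), so OP2 has no further overlaps.
OP4 starts before OP1 ends → OP1 and OP4 overlap.
OP3 starts before OP1 ends → OP1 and OP3 overlap.
OP5 starts after OP1 ends.
OP3 starts before OP4 ends → OP4 and OP3 overlap.
OP5 starts after OP4 ends.
OP5 starts before OP3 ends → OP3 and OP5 overlap.
Overlapping pairs: OP1 & OP2, OP1 & OP3, OP1 & OP4, OP2 & OP4, OP3 & OP4, OP3 & OP5 — 6 in total.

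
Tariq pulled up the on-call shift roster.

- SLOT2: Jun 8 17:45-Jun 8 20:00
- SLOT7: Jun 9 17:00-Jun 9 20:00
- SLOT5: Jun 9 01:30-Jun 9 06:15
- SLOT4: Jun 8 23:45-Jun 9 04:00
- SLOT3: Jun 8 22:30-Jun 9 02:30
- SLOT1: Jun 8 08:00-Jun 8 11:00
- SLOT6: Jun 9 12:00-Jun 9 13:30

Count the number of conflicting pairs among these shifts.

Sorted by start: SLOT1, SLOT2, SLOT3, SLOT4, SLOT5, SLOT6, SLOT7.
SLOT2 starts after SLOT1 ends — done with SLOT1.
SLOT3 starts after SLOT2 ends — done with SLOT2.
SLOT4 starts before SLOT3 ends → SLOT3 and SLOT4 overlap.
SLOT5 starts before SLOT3 ends → SLOT3 and SLOT5 overlap.
SLOT6 starts after SLOT3 ends — done with SLOT3.
SLOT5 starts before SLOT4 ends → SLOT4 and SLOT5 overlap.
SLOT6 starts after SLOT4 ends — done with SLOT4.
SLOT6 starts after SLOT5 ends — done with SLOT5.
SLOT7 starts after SLOT6 ends.
Overlapping pairs: SLOT3 & SLOT4, SLOT3 & SLOT5, SLOT4 & SLOT5 — 3 in total.

3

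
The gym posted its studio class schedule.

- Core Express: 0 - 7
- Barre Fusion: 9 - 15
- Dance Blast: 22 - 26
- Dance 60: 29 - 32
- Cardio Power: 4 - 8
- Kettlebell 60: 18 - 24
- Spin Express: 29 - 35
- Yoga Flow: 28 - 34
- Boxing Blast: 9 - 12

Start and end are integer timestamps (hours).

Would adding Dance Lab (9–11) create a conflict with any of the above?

Core Express: ends 7 at or before Dance Lab starts 9 → clear.
Cardio Power: ends 8 at or before Dance Lab starts 9 → clear.
Barre Fusion: starts 9 before Dance Lab ends 11, and ends 15 after Dance Lab starts 9 → overlap.
Boxing Blast: starts 9 before Dance Lab ends 11, and ends 12 after Dance Lab starts 9 → overlap.
Kettlebell 60: starts 18 at or after Dance Lab ends 11 → clear.
Dance Blast: starts 22 at or after Dance Lab ends 11 → clear.
Yoga Flow: starts 28 at or after Dance Lab ends 11 → clear.
Spin Express: starts 29 at or after Dance Lab ends 11 → clear.
Dance 60: starts 29 at or after Dance Lab ends 11 → clear.
Dance Lab overlaps Barre Fusion, Boxing Blast.

Yes — it overlaps Barre Fusion, Boxing Blast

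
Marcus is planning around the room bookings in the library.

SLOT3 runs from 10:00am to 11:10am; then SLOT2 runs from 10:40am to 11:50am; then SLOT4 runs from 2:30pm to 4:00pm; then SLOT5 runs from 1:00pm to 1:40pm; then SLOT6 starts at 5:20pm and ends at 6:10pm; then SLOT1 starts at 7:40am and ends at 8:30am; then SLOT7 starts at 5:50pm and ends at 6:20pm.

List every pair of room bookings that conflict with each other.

Check each pair: they overlap iff neither finishes before the other starts.
Sorted by start: SLOT1, SLOT3, SLOT2, SLOT5, SLOT4, SLOT6, SLOT7.
SLOT3 starts after SLOT1 ends, so SLOT1 has no further overlaps.
SLOT2 starts before SLOT3 ends → SLOT3 and SLOT2 overlap.
SLOT5 starts after SLOT3 ends, so SLOT3 has no further overlaps.
SLOT5 starts after SLOT2 ends, so SLOT2 has no further overlaps.
SLOT4 starts after SLOT5 ends, so SLOT5 has no further overlaps.
SLOT6 starts after SLOT4 ends, so SLOT4 has no further overlaps.
SLOT7 starts before SLOT6 ends → SLOT6 and SLOT7 overlap.

SLOT2 & SLOT3, SLOT6 & SLOT7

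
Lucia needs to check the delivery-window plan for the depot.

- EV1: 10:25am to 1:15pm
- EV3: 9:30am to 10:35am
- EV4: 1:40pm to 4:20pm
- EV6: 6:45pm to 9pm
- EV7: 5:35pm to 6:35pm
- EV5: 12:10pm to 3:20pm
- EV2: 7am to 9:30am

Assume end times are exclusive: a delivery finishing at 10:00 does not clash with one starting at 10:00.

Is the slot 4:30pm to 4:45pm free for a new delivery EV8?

EV2: ends 9:30am at or before EV8 starts 4:30pm → clear.
EV3: ends 10:35am at or before EV8 starts 4:30pm → clear.
EV1: ends 1:15pm at or before EV8 starts 4:30pm → clear.
EV5: ends 3:20pm at or before EV8 starts 4:30pm → clear.
EV4: ends 4:20pm at or before EV8 starts 4:30pm → clear.
EV7: starts 5:35pm at or after EV8 ends 4:45pm → clear.
EV6: starts 6:45pm at or after EV8 ends 4:45pm → clear.

Yes — the slot is free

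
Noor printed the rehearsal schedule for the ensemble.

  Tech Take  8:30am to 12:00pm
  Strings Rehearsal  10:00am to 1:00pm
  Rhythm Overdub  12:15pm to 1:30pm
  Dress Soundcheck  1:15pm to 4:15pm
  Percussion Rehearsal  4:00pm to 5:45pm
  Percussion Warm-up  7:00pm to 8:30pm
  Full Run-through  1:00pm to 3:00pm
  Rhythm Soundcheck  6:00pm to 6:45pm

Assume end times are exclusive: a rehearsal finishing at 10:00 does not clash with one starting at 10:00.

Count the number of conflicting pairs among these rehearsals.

Check each pair: they overlap iff neither finishes before the other starts.
Sorted by start: Tech Take, Strings Rehearsal, Rhythm Overdub, Full Run-through, Dress Soundcheck, Percussion Rehearsal, Rhythm Soundcheck, Percussion Warm-up.
Strings Rehearsal starts before Tech Take ends → Tech Take and Strings Rehearsal overlap.
Rhythm Overdub starts after Tech Take ends; Tech Take is clear from here.
Rhythm Overdub starts before Strings Rehearsal ends → Strings Rehearsal and Rhythm Overdub overlap.
Full Run-through starts exactly when Strings Rehearsal ends (back-to-back, no overlap); Strings Rehearsal is clear from here.
Full Run-through starts before Rhythm Overdub ends → Rhythm Overdub and Full Run-through overlap.
Dress Soundcheck starts before Rhythm Overdub ends → Rhythm Overdub and Dress Soundcheck overlap.
Percussion Rehearsal starts after Rhythm Overdub ends; Rhythm Overdub is clear from here.
Dress Soundcheck starts before Full Run-through ends → Full Run-through and Dress Soundcheck overlap.
Percussion Rehearsal starts after Full Run-through ends; Full Run-through is clear from here.
Percussion Rehearsal starts before Dress Soundcheck ends → Dress Soundcheck and Percussion Rehearsal overlap.
Rhythm Soundcheck starts after Dress Soundcheck ends; Dress Soundcheck is clear from here.
Rhythm Soundcheck starts after Percussion Rehearsal ends; Percussion Rehearsal is clear from here.
Percussion Warm-up starts after Rhythm Soundcheck ends.
Overlapping pairs: Dress Soundcheck & Full Run-through, Dress Soundcheck & Percussion Rehearsal, Dress Soundcheck & Rhythm Overdub, Full Run-through & Rhythm Overdub, Rhythm Overdub & Strings Rehearsal, Strings Rehearsal & Tech Take — 6 in total.

6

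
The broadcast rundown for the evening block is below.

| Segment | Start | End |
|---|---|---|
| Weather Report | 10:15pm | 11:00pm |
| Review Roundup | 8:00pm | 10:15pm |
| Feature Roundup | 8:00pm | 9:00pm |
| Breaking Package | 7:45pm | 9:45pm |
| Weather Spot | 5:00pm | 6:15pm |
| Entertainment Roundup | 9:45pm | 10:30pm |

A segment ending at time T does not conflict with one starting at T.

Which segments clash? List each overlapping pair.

Breaking Package & Feature Roundup, Breaking Package & Review Roundup, Entertainment Roundup & Review Roundup, Entertainment Roundup & Weather Report, Feature Roundup & Review Roundup

Sorted by start: Weather Spot, Breaking Package, Feature Roundup, Review Roundup, Entertainment Roundup, Weather Report.
Breaking Package starts after Weather Spot ends, so Weather Spot has no further overlaps.
Feature Roundup starts before Breaking Package ends → Breaking Package and Feature Roundup overlap.
Review Roundup starts before Breaking Package ends → Breaking Package and Review Roundup overlap.
Entertainment Roundup starts exactly when Breaking Package ends (back-to-back, no overlap), so Breaking Package has no further overlaps.
Review Roundup starts before Feature Roundup ends → Feature Roundup and Review Roundup overlap.
Entertainment Roundup starts after Feature Roundup ends, so Feature Roundup has no further overlaps.
Entertainment Roundup starts before Review Roundup ends → Review Roundup and Entertainment Roundup overlap.
Weather Report starts exactly when Review Roundup ends (back-to-back, no overlap).
Weather Report starts before Entertainment Roundup ends → Entertainment Roundup and Weather Report overlap.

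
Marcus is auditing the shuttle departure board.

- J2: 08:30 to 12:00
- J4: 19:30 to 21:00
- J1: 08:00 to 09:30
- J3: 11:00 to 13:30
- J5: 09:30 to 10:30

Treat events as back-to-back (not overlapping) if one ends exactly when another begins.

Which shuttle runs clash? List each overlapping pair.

J1 & J2, J2 & J3, J2 & J5

Sorted by start: J1, J2, J5, J3, J4.
J2 starts before J1 ends → J1 and J2 overlap.
J5 starts exactly when J1 ends (back-to-back, no overlap); J1 is clear from here.
J5 starts before J2 ends → J2 and J5 overlap.
J3 starts before J2 ends → J2 and J3 overlap.
J4 starts after J2 ends.
J3 starts after J5 ends; J5 is clear from here.
J4 starts after J3 ends.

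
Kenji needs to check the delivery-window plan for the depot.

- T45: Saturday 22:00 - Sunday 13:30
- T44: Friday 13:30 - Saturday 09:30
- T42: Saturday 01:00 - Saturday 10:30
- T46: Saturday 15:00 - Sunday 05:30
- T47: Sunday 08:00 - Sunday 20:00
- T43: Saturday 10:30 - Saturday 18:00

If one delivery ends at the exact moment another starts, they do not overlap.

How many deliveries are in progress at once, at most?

2

Sweep the timeline, counting +1 at each start and −1 at each end (ends before starts at a tie):
Friday 13:30 start T44 → 1
Saturday 01:00 start T42 → 2
Saturday 09:30 end T44 → 1
Saturday 10:30 end T42 → 0
Saturday 10:30 start T43 → 1
Saturday 15:00 start T46 → 2
Saturday 18:00 end T43 → 1
Saturday 22:00 start T45 → 2
Sunday 05:30 end T46 → 1
Sunday 08:00 start T47 → 2
Sunday 13:30 end T45 → 1
Sunday 20:00 end T47 → 0
Peak is 2, at Saturday 01:00 (T42, T44).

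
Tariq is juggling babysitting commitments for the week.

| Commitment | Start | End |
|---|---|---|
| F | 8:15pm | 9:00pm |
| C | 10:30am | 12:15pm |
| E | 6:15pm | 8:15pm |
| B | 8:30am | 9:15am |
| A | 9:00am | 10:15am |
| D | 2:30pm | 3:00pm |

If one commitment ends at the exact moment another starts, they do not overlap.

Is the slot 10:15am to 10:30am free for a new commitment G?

Yes — the slot is free

B: ends 9:15am at or before G starts 10:15am → clear.
A: ends 10:15am at or before G starts 10:15am → clear.
C: starts 10:30am at or after G ends 10:30am → clear.
D: starts 2:30pm at or after G ends 10:30am → clear.
E: starts 6:15pm at or after G ends 10:30am → clear.
F: starts 8:15pm at or after G ends 10:30am → clear.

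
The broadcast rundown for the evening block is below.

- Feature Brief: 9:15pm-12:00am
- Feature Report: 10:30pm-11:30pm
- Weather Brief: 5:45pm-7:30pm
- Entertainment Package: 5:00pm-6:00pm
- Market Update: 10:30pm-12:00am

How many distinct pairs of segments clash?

4

Sorted by start: Entertainment Package, Weather Brief, Feature Brief, Feature Report, Market Update.
Weather Brief starts before Entertainment Package ends → Entertainment Package and Weather Brief overlap.
Feature Brief starts after Entertainment Package ends; Entertainment Package is clear from here.
Feature Brief starts after Weather Brief ends; Weather Brief is clear from here.
Feature Report starts before Feature Brief ends → Feature Brief and Feature Report overlap.
Market Update starts before Feature Brief ends → Feature Brief and Market Update overlap.
Market Update starts before Feature Report ends → Feature Report and Market Update overlap.
Overlapping pairs: Entertainment Package & Weather Brief, Feature Brief & Feature Report, Feature Brief & Market Update, Feature Report & Market Update — 4 in total.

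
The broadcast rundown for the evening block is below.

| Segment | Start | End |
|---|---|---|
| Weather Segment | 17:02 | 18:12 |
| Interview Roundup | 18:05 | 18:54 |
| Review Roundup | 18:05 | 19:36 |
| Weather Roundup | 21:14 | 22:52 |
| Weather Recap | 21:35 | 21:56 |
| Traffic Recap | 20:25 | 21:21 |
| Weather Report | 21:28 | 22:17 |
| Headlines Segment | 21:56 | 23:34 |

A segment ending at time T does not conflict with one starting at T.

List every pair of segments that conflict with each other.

Sorted by start: Weather Segment, Interview Roundup, Review Roundup, Traffic Recap, Weather Roundup, Weather Report, Weather Recap, Headlines Segment.
Interview Roundup starts before Weather Segment ends → Weather Segment and Interview Roundup overlap.
Review Roundup starts before Weather Segment ends → Weather Segment and Review Roundup overlap.
Traffic Recap starts after Weather Segment ends — done with Weather Segment.
Review Roundup starts before Interview Roundup ends → Interview Roundup and Review Roundup overlap.
Traffic Recap starts after Interview Roundup ends — done with Interview Roundup.
Traffic Recap starts after Review Roundup ends — done with Review Roundup.
Weather Roundup starts before Traffic Recap ends → Traffic Recap and Weather Roundup overlap.
Weather Report starts after Traffic Recap ends — done with Traffic Recap.
Weather Report starts before Weather Roundup ends → Weather Roundup and Weather Report overlap.
Weather Recap starts before Weather Roundup ends → Weather Roundup and Weather Recap overlap.
Headlines Segment starts before Weather Roundup ends → Weather Roundup and Headlines Segment overlap.
Weather Recap starts before Weather Report ends → Weather Report and Weather Recap overlap.
Headlines Segment starts before Weather Report ends → Weather Report and Headlines Segment overlap.
Headlines Segment starts exactly when Weather Recap ends (back-to-back, no overlap).

Headlines Segment & Weather Report, Headlines Segment & Weather Roundup, Interview Roundup & Review Roundup, Interview Roundup & Weather Segment, Review Roundup & Weather Segment, Traffic Recap & Weather Roundup, Weather Recap & Weather Report, Weather Recap & Weather Roundup, Weather Report & Weather Roundup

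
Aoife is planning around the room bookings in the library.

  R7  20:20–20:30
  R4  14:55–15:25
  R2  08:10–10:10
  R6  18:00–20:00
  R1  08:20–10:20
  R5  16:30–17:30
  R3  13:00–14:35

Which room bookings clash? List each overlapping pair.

R1 & R2

Two intervals overlap when each starts before the other ends.
Sorted by start: R2, R1, R3, R4, R5, R6, R7.
R1 starts before R2 ends → R2 and R1 overlap.
R3 starts after R2 ends — done with R2.
R3 starts after R1 ends — done with R1.
R4 starts after R3 ends — done with R3.
R5 starts after R4 ends — done with R4.
R6 starts after R5 ends — done with R5.
R7 starts after R6 ends.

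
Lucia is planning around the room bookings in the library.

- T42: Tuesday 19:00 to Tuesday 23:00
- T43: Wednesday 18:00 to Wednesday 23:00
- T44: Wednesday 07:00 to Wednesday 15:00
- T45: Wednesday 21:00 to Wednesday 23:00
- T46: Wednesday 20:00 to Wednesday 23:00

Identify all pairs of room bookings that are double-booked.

Sorted by start: T42, T44, T43, T46, T45.
T44 starts after T42 ends — done with T42.
T43 starts after T44 ends — done with T44.
T46 starts before T43 ends → T43 and T46 overlap.
T45 starts before T43 ends → T43 and T45 overlap.
T45 starts before T46 ends → T46 and T45 overlap.

T43 & T45, T43 & T46, T45 & T46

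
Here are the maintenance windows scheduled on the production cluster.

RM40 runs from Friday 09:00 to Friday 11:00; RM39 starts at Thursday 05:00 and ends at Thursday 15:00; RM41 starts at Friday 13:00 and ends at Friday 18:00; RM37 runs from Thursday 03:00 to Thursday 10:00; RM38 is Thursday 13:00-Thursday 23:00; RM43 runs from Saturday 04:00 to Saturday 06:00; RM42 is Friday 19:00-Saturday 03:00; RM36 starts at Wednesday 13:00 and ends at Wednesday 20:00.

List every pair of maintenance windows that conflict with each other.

Check each pair: they overlap iff neither finishes before the other starts.
Sorted by start: RM36, RM37, RM39, RM38, RM40, RM41, RM42, RM43.
RM37 starts after RM36 ends — done with RM36.
RM39 starts before RM37 ends → RM37 and RM39 overlap.
RM38 starts after RM37 ends — done with RM37.
RM38 starts before RM39 ends → RM39 and RM38 overlap.
RM40 starts after RM39 ends — done with RM39.
RM40 starts after RM38 ends — done with RM38.
RM41 starts after RM40 ends — done with RM40.
RM42 starts after RM41 ends — done with RM41.
RM43 starts after RM42 ends.

RM37 & RM39, RM38 & RM39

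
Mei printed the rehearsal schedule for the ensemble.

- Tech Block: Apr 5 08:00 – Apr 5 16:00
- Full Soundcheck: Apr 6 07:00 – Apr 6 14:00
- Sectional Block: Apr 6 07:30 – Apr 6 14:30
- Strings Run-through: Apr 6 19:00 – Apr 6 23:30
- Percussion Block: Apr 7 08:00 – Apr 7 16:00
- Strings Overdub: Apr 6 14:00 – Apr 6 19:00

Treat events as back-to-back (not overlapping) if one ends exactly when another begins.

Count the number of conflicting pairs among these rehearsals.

Sorted by start: Tech Block, Full Soundcheck, Sectional Block, Strings Overdub, Strings Run-through, Percussion Block.
Full Soundcheck starts after Tech Block ends, so nothing later overlaps Tech Block either.
Sectional Block starts before Full Soundcheck ends → Full Soundcheck and Sectional Block overlap.
Strings Overdub starts exactly when Full Soundcheck ends (back-to-back, no overlap), so nothing later overlaps Full Soundcheck either.
Strings Overdub starts before Sectional Block ends → Sectional Block and Strings Overdub overlap.
Strings Run-through starts after Sectional Block ends, so nothing later overlaps Sectional Block either.
Strings Run-through starts exactly when Strings Overdub ends (back-to-back, no overlap), so nothing later overlaps Strings Overdub either.
Percussion Block starts after Strings Run-through ends.
Overlapping pairs: Full Soundcheck & Sectional Block, Sectional Block & Strings Overdub — 2 in total.

2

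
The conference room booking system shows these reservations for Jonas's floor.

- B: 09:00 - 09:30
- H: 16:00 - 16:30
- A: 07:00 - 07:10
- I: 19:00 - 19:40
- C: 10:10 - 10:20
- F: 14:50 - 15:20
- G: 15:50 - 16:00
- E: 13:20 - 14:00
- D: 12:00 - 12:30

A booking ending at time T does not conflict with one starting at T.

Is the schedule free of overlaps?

Check each pair: they overlap iff neither finishes before the other starts.
Sorted by start: A, B, C, D, E, F, G, H, I.
B starts after A ends — done with A.
C starts after B ends — done with B.
D starts after C ends — done with C.
E starts after D ends — done with D.
F starts after E ends — done with E.
G starts after F ends — done with F.
H starts exactly when G ends (back-to-back, no overlap) — done with G.
I starts after H ends.
Every pair is clear; the schedule has no overlaps.

Yes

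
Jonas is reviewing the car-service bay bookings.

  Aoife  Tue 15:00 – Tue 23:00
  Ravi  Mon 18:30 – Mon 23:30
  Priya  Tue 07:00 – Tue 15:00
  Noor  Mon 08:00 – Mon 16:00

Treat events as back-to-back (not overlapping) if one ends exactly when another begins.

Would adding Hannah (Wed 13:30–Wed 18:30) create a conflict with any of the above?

No — it doesn't clash with anything

Noor: ends Mon 16:00 at or before Hannah starts Wed 13:30 → clear.
Ravi: ends Mon 23:30 at or before Hannah starts Wed 13:30 → clear.
Priya: ends Tue 15:00 at or before Hannah starts Wed 13:30 → clear.
Aoife: ends Tue 23:00 at or before Hannah starts Wed 13:30 → clear.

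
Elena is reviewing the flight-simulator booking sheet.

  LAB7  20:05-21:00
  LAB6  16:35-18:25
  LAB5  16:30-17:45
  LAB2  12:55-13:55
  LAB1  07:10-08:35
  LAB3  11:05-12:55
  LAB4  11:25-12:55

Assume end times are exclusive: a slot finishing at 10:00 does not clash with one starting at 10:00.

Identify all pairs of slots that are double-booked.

Two intervals overlap when each starts before the other ends.
Sorted by start: LAB1, LAB3, LAB4, LAB2, LAB5, LAB6, LAB7.
LAB3 starts after LAB1 ends; LAB1 is clear from here.
LAB4 starts before LAB3 ends → LAB3 and LAB4 overlap.
LAB2 starts exactly when LAB3 ends (back-to-back, no overlap); LAB3 is clear from here.
LAB2 starts exactly when LAB4 ends (back-to-back, no overlap); LAB4 is clear from here.
LAB5 starts after LAB2 ends; LAB2 is clear from here.
LAB6 starts before LAB5 ends → LAB5 and LAB6 overlap.
LAB7 starts after LAB5 ends.
LAB7 starts after LAB6 ends.

LAB3 & LAB4, LAB5 & LAB6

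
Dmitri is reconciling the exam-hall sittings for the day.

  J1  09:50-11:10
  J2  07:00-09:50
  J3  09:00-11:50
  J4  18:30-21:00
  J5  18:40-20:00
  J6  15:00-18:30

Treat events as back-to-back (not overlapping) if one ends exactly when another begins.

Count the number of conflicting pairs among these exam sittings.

Check each pair: they overlap iff neither finishes before the other starts.
Sorted by start: J2, J3, J1, J6, J4, J5.
J3 starts before J2 ends → J2 and J3 overlap.
J1 starts exactly when J2 ends (back-to-back, no overlap) — done with J2.
J1 starts before J3 ends → J3 and J1 overlap.
J6 starts after J3 ends — done with J3.
J6 starts after J1 ends — done with J1.
J4 starts exactly when J6 ends (back-to-back, no overlap) — done with J6.
J5 starts before J4 ends → J4 and J5 overlap.
Overlapping pairs: J1 & J3, J2 & J3, J4 & J5 — 3 in total.

3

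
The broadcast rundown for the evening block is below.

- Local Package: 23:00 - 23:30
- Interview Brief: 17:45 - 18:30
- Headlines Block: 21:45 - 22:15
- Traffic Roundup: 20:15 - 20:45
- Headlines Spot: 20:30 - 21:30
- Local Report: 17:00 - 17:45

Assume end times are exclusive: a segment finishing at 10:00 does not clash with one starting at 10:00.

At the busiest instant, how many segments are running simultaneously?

Sort all start/end points and keep a running count:
17:00 start Local Report → 1
17:45 end Local Report → 0
17:45 start Interview Brief → 1
18:30 end Interview Brief → 0
20:15 start Traffic Roundup → 1
20:30 start Headlines Spot → 2
20:45 end Traffic Roundup → 1
21:30 end Headlines Spot → 0
21:45 start Headlines Block → 1
22:15 end Headlines Block → 0
23:00 start Local Package → 1
23:30 end Local Package → 0
Peak is 2, at 20:30 (Headlines Spot, Traffic Roundup).

2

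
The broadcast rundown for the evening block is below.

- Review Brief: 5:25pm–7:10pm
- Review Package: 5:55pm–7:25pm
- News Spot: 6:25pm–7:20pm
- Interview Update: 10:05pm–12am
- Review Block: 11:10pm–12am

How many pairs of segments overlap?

4

Sorted by start: Review Brief, Review Package, News Spot, Interview Update, Review Block.
Review Package starts before Review Brief ends → Review Brief and Review Package overlap.
News Spot starts before Review Brief ends → Review Brief and News Spot overlap.
Interview Update starts after Review Brief ends — done with Review Brief.
News Spot starts before Review Package ends → Review Package and News Spot overlap.
Interview Update starts after Review Package ends — done with Review Package.
Interview Update starts after News Spot ends — done with News Spot.
Review Block starts before Interview Update ends → Interview Update and Review Block overlap.
Overlapping pairs: Interview Update & Review Block, News Spot & Review Brief, News Spot & Review Package, Review Brief & Review Package — 4 in total.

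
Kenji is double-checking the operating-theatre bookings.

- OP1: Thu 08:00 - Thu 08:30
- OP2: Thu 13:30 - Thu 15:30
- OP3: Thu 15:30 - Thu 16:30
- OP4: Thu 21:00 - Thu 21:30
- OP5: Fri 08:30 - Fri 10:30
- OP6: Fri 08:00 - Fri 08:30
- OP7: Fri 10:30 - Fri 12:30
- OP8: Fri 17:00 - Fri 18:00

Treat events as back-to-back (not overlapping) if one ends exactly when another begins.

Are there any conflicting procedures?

No

Sorted by start: OP1, OP2, OP3, OP4, OP6, OP5, OP7, OP8.
OP2 starts after OP1 ends — done with OP1.
OP3 starts exactly when OP2 ends (back-to-back, no overlap) — done with OP2.
OP4 starts after OP3 ends — done with OP3.
OP6 starts after OP4 ends — done with OP4.
OP5 starts exactly when OP6 ends (back-to-back, no overlap) — done with OP6.
OP7 starts exactly when OP5 ends (back-to-back, no overlap) — done with OP5.
OP8 starts after OP7 ends.
Every pair is clear; the schedule has no overlaps.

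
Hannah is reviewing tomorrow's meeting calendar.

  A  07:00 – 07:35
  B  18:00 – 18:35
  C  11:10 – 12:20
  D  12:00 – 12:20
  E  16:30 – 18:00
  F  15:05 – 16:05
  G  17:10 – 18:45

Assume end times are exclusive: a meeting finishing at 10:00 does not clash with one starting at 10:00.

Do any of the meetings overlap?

Sorted by start: A, C, D, F, E, G, B.
C starts after A ends — done with A.
D starts before C ends → C and D overlap.
That's a conflict, so the schedule is not conflict-free.

Yes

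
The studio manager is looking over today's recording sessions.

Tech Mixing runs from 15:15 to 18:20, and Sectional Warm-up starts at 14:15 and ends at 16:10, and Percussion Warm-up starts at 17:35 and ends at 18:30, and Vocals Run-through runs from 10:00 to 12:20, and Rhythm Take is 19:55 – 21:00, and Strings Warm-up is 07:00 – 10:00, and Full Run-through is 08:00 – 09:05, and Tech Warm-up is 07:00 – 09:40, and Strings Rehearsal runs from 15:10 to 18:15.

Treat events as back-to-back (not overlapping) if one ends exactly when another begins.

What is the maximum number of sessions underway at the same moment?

3

Sweep the timeline, counting +1 at each start and −1 at each end (ends before starts at a tie):
07:00 start Strings Warm-up → 1
07:00 start Tech Warm-up → 2
08:00 start Full Run-through → 3
09:05 end Full Run-through → 2
09:40 end Tech Warm-up → 1
10:00 end Strings Warm-up → 0
10:00 start Vocals Run-through → 1
12:20 end Vocals Run-through → 0
14:15 start Sectional Warm-up → 1
15:10 start Strings Rehearsal → 2
15:15 start Tech Mixing → 3
16:10 end Sectional Warm-up → 2
17:35 start Percussion Warm-up → 3
18:15 end Strings Rehearsal → 2
18:20 end Tech Mixing → 1
18:30 end Percussion Warm-up → 0
19:55 start Rhythm Take → 1
21:00 end Rhythm Take → 0
Peak is 3, at 08:00 (Full Run-through, Strings Warm-up, Tech Warm-up).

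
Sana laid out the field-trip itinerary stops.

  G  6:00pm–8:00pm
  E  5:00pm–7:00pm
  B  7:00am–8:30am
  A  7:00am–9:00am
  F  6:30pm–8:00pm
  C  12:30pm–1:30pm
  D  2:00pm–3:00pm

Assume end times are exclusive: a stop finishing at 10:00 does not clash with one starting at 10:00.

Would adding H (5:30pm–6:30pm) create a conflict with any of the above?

A: ends 9:00am at or before H starts 5:30pm → clear.
B: ends 8:30am at or before H starts 5:30pm → clear.
C: ends 1:30pm at or before H starts 5:30pm → clear.
D: ends 3:00pm at or before H starts 5:30pm → clear.
E: starts 5:00pm before H ends 6:30pm, and ends 7:00pm after H starts 5:30pm → overlap.
G: starts 6:00pm before H ends 6:30pm, and ends 8:00pm after H starts 5:30pm → overlap.
F: starts 6:30pm at or after H ends 6:30pm → clear.
H overlaps E, G.

Yes — it overlaps E, G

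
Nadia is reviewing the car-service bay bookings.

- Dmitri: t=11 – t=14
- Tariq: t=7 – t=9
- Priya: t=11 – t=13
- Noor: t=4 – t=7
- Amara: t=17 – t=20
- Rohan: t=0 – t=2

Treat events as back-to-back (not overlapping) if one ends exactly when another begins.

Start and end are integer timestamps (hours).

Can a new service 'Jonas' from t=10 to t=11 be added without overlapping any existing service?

Rohan: ends t=2 at or before Jonas starts t=10 → clear.
Noor: ends t=7 at or before Jonas starts t=10 → clear.
Tariq: ends t=9 at or before Jonas starts t=10 → clear.
Priya: starts t=11 at or after Jonas ends t=11 → clear.
Dmitri: starts t=11 at or after Jonas ends t=11 → clear.
Amara: starts t=17 at or after Jonas ends t=11 → clear.

Yes — the slot is free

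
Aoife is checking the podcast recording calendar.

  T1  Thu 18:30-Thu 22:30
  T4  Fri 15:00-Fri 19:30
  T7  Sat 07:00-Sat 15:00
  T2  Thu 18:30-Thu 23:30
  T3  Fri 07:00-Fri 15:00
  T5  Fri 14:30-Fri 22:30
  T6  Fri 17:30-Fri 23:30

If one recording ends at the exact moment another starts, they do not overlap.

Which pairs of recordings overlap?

T1 & T2, T3 & T5, T4 & T5, T4 & T6, T5 & T6

Sorted by start: T1, T2, T3, T5, T4, T6, T7.
T2 starts before T1 ends → T1 and T2 overlap.
T3 starts after T1 ends — done with T1.
T3 starts after T2 ends — done with T2.
T5 starts before T3 ends → T3 and T5 overlap.
T4 starts exactly when T3 ends (back-to-back, no overlap) — done with T3.
T4 starts before T5 ends → T5 and T4 overlap.
T6 starts before T5 ends → T5 and T6 overlap.
T7 starts after T5 ends.
T6 starts before T4 ends → T4 and T6 overlap.
T7 starts after T4 ends.
T7 starts after T6 ends.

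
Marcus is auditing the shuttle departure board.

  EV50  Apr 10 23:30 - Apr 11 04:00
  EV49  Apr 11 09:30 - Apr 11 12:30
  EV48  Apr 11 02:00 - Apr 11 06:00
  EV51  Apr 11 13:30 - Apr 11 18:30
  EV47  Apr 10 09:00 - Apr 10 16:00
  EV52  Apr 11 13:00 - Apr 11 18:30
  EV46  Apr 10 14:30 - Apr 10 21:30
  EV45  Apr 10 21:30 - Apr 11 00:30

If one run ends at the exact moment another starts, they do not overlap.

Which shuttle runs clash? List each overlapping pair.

EV45 & EV50, EV46 & EV47, EV48 & EV50, EV51 & EV52

Sorted by start: EV47, EV46, EV45, EV50, EV48, EV49, EV52, EV51.
EV46 starts before EV47 ends → EV47 and EV46 overlap.
EV45 starts after EV47 ends, so EV47 has no further overlaps.
EV45 starts exactly when EV46 ends (back-to-back, no overlap), so EV46 has no further overlaps.
EV50 starts before EV45 ends → EV45 and EV50 overlap.
EV48 starts after EV45 ends, so EV45 has no further overlaps.
EV48 starts before EV50 ends → EV50 and EV48 overlap.
EV49 starts after EV50 ends, so EV50 has no further overlaps.
EV49 starts after EV48 ends, so EV48 has no further overlaps.
EV52 starts after EV49 ends, so EV49 has no further overlaps.
EV51 starts before EV52 ends → EV52 and EV51 overlap.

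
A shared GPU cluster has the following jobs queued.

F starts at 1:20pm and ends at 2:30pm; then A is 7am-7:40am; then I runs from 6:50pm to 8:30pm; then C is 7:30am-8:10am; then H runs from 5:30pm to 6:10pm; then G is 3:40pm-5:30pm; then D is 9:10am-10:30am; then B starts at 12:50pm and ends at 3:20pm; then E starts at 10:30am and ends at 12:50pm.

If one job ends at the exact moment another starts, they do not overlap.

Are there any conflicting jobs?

Sorted by start: A, C, D, E, B, F, G, H, I.
C starts before A ends → A and C overlap.
That's a conflict, so the schedule is not conflict-free.

Yes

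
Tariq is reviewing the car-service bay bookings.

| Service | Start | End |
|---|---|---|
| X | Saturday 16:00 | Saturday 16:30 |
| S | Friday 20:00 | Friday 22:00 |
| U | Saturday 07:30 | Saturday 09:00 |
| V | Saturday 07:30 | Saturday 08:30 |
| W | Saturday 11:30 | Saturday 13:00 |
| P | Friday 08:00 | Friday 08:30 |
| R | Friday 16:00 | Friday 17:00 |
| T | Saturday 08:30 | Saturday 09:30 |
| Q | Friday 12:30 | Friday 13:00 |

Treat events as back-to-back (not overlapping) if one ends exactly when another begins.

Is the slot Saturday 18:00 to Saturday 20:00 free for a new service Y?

P: ends Friday 08:30 at or before Y starts Saturday 18:00 → clear.
Q: ends Friday 13:00 at or before Y starts Saturday 18:00 → clear.
R: ends Friday 17:00 at or before Y starts Saturday 18:00 → clear.
S: ends Friday 22:00 at or before Y starts Saturday 18:00 → clear.
U: ends Saturday 09:00 at or before Y starts Saturday 18:00 → clear.
V: ends Saturday 08:30 at or before Y starts Saturday 18:00 → clear.
T: ends Saturday 09:30 at or before Y starts Saturday 18:00 → clear.
W: ends Saturday 13:00 at or before Y starts Saturday 18:00 → clear.
X: ends Saturday 16:30 at or before Y starts Saturday 18:00 → clear.

Yes — the slot is free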